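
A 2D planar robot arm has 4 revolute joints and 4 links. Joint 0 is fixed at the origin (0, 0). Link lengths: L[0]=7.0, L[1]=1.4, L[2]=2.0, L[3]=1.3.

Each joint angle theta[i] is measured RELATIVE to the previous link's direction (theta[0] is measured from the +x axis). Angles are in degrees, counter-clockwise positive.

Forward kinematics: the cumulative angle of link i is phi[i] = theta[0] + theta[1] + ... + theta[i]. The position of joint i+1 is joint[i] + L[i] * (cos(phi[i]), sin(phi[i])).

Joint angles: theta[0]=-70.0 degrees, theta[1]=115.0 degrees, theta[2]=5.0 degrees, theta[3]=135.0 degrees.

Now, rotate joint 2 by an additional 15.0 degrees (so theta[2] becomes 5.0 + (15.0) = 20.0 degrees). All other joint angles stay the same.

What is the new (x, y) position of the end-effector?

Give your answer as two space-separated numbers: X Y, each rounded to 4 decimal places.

joint[0] = (0.0000, 0.0000)  (base)
link 0: phi[0] = -70 = -70 deg
  cos(-70 deg) = 0.3420, sin(-70 deg) = -0.9397
  joint[1] = (0.0000, 0.0000) + 7 * (0.3420, -0.9397) = (0.0000 + 2.3941, 0.0000 + -6.5778) = (2.3941, -6.5778)
link 1: phi[1] = -70 + 115 = 45 deg
  cos(45 deg) = 0.7071, sin(45 deg) = 0.7071
  joint[2] = (2.3941, -6.5778) + 1.4 * (0.7071, 0.7071) = (2.3941 + 0.9899, -6.5778 + 0.9899) = (3.3841, -5.5879)
link 2: phi[2] = -70 + 115 + 20 = 65 deg
  cos(65 deg) = 0.4226, sin(65 deg) = 0.9063
  joint[3] = (3.3841, -5.5879) + 2 * (0.4226, 0.9063) = (3.3841 + 0.8452, -5.5879 + 1.8126) = (4.2293, -3.7753)
link 3: phi[3] = -70 + 115 + 20 + 135 = 200 deg
  cos(200 deg) = -0.9397, sin(200 deg) = -0.3420
  joint[4] = (4.2293, -3.7753) + 1.3 * (-0.9397, -0.3420) = (4.2293 + -1.2216, -3.7753 + -0.4446) = (3.0077, -4.2199)
End effector: (3.0077, -4.2199)

Answer: 3.0077 -4.2199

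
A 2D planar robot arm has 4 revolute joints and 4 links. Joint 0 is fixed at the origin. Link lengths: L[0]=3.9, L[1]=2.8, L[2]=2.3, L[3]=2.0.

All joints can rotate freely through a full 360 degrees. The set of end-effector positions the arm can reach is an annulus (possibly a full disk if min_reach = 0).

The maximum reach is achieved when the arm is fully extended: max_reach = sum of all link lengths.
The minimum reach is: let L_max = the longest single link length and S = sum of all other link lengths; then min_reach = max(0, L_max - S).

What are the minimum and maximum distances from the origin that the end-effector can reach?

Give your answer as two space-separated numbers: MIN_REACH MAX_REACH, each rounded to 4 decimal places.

Link lengths: [3.9, 2.8, 2.3, 2.0]
max_reach = 3.9 + 2.8 + 2.3 + 2 = 11
L_max = max([3.9, 2.8, 2.3, 2.0]) = 3.9
S (sum of others) = 11 - 3.9 = 7.1
min_reach = max(0, 3.9 - 7.1) = max(0, -3.2) = 0

Answer: 0.0000 11.0000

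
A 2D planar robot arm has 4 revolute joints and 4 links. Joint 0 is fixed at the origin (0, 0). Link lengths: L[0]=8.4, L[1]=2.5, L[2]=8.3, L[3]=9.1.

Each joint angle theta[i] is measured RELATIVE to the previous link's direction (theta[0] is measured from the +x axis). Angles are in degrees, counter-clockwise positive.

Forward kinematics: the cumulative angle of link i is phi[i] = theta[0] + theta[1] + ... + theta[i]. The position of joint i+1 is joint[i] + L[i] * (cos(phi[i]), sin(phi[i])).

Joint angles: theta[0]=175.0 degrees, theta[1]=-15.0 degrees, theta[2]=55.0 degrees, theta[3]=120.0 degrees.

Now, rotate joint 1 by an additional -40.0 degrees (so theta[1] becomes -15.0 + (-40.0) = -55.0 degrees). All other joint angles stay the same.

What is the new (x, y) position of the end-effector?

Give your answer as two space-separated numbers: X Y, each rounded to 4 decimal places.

joint[0] = (0.0000, 0.0000)  (base)
link 0: phi[0] = 175 = 175 deg
  cos(175 deg) = -0.9962, sin(175 deg) = 0.0872
  joint[1] = (0.0000, 0.0000) + 8.4 * (-0.9962, 0.0872) = (0.0000 + -8.3680, 0.0000 + 0.7321) = (-8.3680, 0.7321)
link 1: phi[1] = 175 + -55 = 120 deg
  cos(120 deg) = -0.5000, sin(120 deg) = 0.8660
  joint[2] = (-8.3680, 0.7321) + 2.5 * (-0.5000, 0.8660) = (-8.3680 + -1.2500, 0.7321 + 2.1651) = (-9.6180, 2.8972)
link 2: phi[2] = 175 + -55 + 55 = 175 deg
  cos(175 deg) = -0.9962, sin(175 deg) = 0.0872
  joint[3] = (-9.6180, 2.8972) + 8.3 * (-0.9962, 0.0872) = (-9.6180 + -8.2684, 2.8972 + 0.7234) = (-17.8865, 3.6206)
link 3: phi[3] = 175 + -55 + 55 + 120 = 295 deg
  cos(295 deg) = 0.4226, sin(295 deg) = -0.9063
  joint[4] = (-17.8865, 3.6206) + 9.1 * (0.4226, -0.9063) = (-17.8865 + 3.8458, 3.6206 + -8.2474) = (-14.0406, -4.6268)
End effector: (-14.0406, -4.6268)

Answer: -14.0406 -4.6268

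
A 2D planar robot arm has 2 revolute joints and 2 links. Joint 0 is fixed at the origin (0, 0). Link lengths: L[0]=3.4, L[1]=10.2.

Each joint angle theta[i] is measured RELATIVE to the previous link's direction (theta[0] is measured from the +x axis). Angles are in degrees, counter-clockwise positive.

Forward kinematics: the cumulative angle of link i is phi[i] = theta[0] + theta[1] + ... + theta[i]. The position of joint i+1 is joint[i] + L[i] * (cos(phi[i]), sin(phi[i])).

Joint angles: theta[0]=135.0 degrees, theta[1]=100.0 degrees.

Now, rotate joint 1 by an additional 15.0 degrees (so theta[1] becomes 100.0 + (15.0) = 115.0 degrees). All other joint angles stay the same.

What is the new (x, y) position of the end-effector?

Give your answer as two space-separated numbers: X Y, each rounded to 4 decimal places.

Answer: -5.8928 -7.1807

Derivation:
joint[0] = (0.0000, 0.0000)  (base)
link 0: phi[0] = 135 = 135 deg
  cos(135 deg) = -0.7071, sin(135 deg) = 0.7071
  joint[1] = (0.0000, 0.0000) + 3.4 * (-0.7071, 0.7071) = (0.0000 + -2.4042, 0.0000 + 2.4042) = (-2.4042, 2.4042)
link 1: phi[1] = 135 + 115 = 250 deg
  cos(250 deg) = -0.3420, sin(250 deg) = -0.9397
  joint[2] = (-2.4042, 2.4042) + 10.2 * (-0.3420, -0.9397) = (-2.4042 + -3.4886, 2.4042 + -9.5849) = (-5.8928, -7.1807)
End effector: (-5.8928, -7.1807)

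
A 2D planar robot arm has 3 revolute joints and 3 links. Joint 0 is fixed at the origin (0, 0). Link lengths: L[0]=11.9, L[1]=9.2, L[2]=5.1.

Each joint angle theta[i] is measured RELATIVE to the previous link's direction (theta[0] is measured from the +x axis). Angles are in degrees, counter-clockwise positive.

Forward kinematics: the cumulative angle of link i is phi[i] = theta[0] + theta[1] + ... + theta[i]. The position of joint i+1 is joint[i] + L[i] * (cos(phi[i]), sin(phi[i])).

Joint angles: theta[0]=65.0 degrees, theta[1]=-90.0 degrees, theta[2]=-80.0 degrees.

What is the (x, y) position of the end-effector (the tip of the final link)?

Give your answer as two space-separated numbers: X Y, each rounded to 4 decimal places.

Answer: 12.0472 1.9708

Derivation:
joint[0] = (0.0000, 0.0000)  (base)
link 0: phi[0] = 65 = 65 deg
  cos(65 deg) = 0.4226, sin(65 deg) = 0.9063
  joint[1] = (0.0000, 0.0000) + 11.9 * (0.4226, 0.9063) = (0.0000 + 5.0292, 0.0000 + 10.7851) = (5.0292, 10.7851)
link 1: phi[1] = 65 + -90 = -25 deg
  cos(-25 deg) = 0.9063, sin(-25 deg) = -0.4226
  joint[2] = (5.0292, 10.7851) + 9.2 * (0.9063, -0.4226) = (5.0292 + 8.3380, 10.7851 + -3.8881) = (13.3672, 6.8970)
link 2: phi[2] = 65 + -90 + -80 = -105 deg
  cos(-105 deg) = -0.2588, sin(-105 deg) = -0.9659
  joint[3] = (13.3672, 6.8970) + 5.1 * (-0.2588, -0.9659) = (13.3672 + -1.3200, 6.8970 + -4.9262) = (12.0472, 1.9708)
End effector: (12.0472, 1.9708)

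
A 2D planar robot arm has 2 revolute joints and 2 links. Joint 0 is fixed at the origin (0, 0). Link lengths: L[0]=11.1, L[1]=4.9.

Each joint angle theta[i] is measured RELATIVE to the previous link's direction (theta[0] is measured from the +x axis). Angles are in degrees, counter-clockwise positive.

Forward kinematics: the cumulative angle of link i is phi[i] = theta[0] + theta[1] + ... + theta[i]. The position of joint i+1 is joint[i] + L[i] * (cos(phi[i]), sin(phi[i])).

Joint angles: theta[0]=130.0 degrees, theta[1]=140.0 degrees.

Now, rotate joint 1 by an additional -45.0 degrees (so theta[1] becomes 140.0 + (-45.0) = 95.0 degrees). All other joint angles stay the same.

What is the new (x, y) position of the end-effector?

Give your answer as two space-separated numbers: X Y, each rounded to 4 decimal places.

joint[0] = (0.0000, 0.0000)  (base)
link 0: phi[0] = 130 = 130 deg
  cos(130 deg) = -0.6428, sin(130 deg) = 0.7660
  joint[1] = (0.0000, 0.0000) + 11.1 * (-0.6428, 0.7660) = (0.0000 + -7.1349, 0.0000 + 8.5031) = (-7.1349, 8.5031)
link 1: phi[1] = 130 + 95 = 225 deg
  cos(225 deg) = -0.7071, sin(225 deg) = -0.7071
  joint[2] = (-7.1349, 8.5031) + 4.9 * (-0.7071, -0.7071) = (-7.1349 + -3.4648, 8.5031 + -3.4648) = (-10.5998, 5.0383)
End effector: (-10.5998, 5.0383)

Answer: -10.5998 5.0383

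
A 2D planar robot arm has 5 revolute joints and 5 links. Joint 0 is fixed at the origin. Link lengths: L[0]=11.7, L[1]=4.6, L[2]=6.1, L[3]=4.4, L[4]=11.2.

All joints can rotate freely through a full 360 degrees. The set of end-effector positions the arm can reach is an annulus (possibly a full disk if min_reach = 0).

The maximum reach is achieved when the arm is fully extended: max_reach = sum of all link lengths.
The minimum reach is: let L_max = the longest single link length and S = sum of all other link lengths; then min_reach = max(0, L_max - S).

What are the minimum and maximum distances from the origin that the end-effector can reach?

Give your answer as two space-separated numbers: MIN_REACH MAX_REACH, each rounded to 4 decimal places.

Link lengths: [11.7, 4.6, 6.1, 4.4, 11.2]
max_reach = 11.7 + 4.6 + 6.1 + 4.4 + 11.2 = 38
L_max = max([11.7, 4.6, 6.1, 4.4, 11.2]) = 11.7
S (sum of others) = 38 - 11.7 = 26.3
min_reach = max(0, 11.7 - 26.3) = max(0, -14.6) = 0

Answer: 0.0000 38.0000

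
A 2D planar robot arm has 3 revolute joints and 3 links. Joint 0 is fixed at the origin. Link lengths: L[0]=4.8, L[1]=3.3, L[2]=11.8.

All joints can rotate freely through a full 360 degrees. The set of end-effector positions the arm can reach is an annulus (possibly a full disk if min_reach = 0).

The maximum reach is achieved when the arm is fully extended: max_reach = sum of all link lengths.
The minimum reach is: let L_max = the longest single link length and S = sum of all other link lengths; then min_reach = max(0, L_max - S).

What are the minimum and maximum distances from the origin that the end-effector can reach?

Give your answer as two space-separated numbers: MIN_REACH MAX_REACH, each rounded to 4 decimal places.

Answer: 3.7000 19.9000

Derivation:
Link lengths: [4.8, 3.3, 11.8]
max_reach = 4.8 + 3.3 + 11.8 = 19.9
L_max = max([4.8, 3.3, 11.8]) = 11.8
S (sum of others) = 19.9 - 11.8 = 8.1
min_reach = max(0, 11.8 - 8.1) = max(0, 3.7) = 3.7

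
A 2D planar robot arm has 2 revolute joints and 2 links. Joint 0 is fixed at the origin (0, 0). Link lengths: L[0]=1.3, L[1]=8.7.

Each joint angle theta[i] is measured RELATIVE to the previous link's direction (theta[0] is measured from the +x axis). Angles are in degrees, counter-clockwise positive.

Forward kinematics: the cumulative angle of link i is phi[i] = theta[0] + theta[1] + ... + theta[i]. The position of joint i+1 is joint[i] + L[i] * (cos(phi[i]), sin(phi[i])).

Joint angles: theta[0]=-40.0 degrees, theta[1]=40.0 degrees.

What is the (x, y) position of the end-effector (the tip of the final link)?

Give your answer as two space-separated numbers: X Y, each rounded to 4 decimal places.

Answer: 9.6959 -0.8356

Derivation:
joint[0] = (0.0000, 0.0000)  (base)
link 0: phi[0] = -40 = -40 deg
  cos(-40 deg) = 0.7660, sin(-40 deg) = -0.6428
  joint[1] = (0.0000, 0.0000) + 1.3 * (0.7660, -0.6428) = (0.0000 + 0.9959, 0.0000 + -0.8356) = (0.9959, -0.8356)
link 1: phi[1] = -40 + 40 = 0 deg
  cos(0 deg) = 1.0000, sin(0 deg) = 0.0000
  joint[2] = (0.9959, -0.8356) + 8.7 * (1.0000, 0.0000) = (0.9959 + 8.7000, -0.8356 + 0.0000) = (9.6959, -0.8356)
End effector: (9.6959, -0.8356)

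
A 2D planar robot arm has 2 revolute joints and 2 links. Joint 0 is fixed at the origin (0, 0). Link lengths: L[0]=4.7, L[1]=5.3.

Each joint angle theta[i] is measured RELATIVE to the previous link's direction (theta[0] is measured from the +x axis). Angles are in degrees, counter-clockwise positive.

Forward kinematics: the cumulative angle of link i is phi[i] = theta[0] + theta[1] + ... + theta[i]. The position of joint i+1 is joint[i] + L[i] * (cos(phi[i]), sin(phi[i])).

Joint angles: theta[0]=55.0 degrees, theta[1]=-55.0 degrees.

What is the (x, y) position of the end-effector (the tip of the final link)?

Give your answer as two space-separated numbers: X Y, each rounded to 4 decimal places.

Answer: 7.9958 3.8500

Derivation:
joint[0] = (0.0000, 0.0000)  (base)
link 0: phi[0] = 55 = 55 deg
  cos(55 deg) = 0.5736, sin(55 deg) = 0.8192
  joint[1] = (0.0000, 0.0000) + 4.7 * (0.5736, 0.8192) = (0.0000 + 2.6958, 0.0000 + 3.8500) = (2.6958, 3.8500)
link 1: phi[1] = 55 + -55 = 0 deg
  cos(0 deg) = 1.0000, sin(0 deg) = 0.0000
  joint[2] = (2.6958, 3.8500) + 5.3 * (1.0000, 0.0000) = (2.6958 + 5.3000, 3.8500 + 0.0000) = (7.9958, 3.8500)
End effector: (7.9958, 3.8500)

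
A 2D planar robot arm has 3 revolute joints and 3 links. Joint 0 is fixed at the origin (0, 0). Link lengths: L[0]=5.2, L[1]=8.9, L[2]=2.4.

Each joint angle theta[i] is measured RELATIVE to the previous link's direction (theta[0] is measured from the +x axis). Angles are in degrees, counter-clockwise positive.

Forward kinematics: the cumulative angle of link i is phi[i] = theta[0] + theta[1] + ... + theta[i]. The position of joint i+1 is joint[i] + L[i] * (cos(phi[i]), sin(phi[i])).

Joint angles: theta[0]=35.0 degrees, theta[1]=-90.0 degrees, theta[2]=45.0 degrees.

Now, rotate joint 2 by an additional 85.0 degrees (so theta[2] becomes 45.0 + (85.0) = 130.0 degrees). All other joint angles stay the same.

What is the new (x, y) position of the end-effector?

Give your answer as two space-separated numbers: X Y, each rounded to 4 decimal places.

joint[0] = (0.0000, 0.0000)  (base)
link 0: phi[0] = 35 = 35 deg
  cos(35 deg) = 0.8192, sin(35 deg) = 0.5736
  joint[1] = (0.0000, 0.0000) + 5.2 * (0.8192, 0.5736) = (0.0000 + 4.2596, 0.0000 + 2.9826) = (4.2596, 2.9826)
link 1: phi[1] = 35 + -90 = -55 deg
  cos(-55 deg) = 0.5736, sin(-55 deg) = -0.8192
  joint[2] = (4.2596, 2.9826) + 8.9 * (0.5736, -0.8192) = (4.2596 + 5.1048, 2.9826 + -7.2905) = (9.3644, -4.3079)
link 2: phi[2] = 35 + -90 + 130 = 75 deg
  cos(75 deg) = 0.2588, sin(75 deg) = 0.9659
  joint[3] = (9.3644, -4.3079) + 2.4 * (0.2588, 0.9659) = (9.3644 + 0.6212, -4.3079 + 2.3182) = (9.9856, -1.9896)
End effector: (9.9856, -1.9896)

Answer: 9.9856 -1.9896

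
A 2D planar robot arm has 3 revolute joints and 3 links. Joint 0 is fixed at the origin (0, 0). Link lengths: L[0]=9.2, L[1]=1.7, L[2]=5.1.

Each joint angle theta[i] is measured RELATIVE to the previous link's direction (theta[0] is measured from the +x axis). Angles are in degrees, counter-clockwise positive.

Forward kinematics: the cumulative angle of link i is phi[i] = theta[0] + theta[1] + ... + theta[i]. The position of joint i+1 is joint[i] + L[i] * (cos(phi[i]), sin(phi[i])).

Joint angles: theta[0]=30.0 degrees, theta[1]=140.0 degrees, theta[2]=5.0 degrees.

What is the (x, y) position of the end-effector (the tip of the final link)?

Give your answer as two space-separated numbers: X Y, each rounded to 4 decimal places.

joint[0] = (0.0000, 0.0000)  (base)
link 0: phi[0] = 30 = 30 deg
  cos(30 deg) = 0.8660, sin(30 deg) = 0.5000
  joint[1] = (0.0000, 0.0000) + 9.2 * (0.8660, 0.5000) = (0.0000 + 7.9674, 0.0000 + 4.6000) = (7.9674, 4.6000)
link 1: phi[1] = 30 + 140 = 170 deg
  cos(170 deg) = -0.9848, sin(170 deg) = 0.1736
  joint[2] = (7.9674, 4.6000) + 1.7 * (-0.9848, 0.1736) = (7.9674 + -1.6742, 4.6000 + 0.2952) = (6.2933, 4.8952)
link 2: phi[2] = 30 + 140 + 5 = 175 deg
  cos(175 deg) = -0.9962, sin(175 deg) = 0.0872
  joint[3] = (6.2933, 4.8952) + 5.1 * (-0.9962, 0.0872) = (6.2933 + -5.0806, 4.8952 + 0.4445) = (1.2127, 5.3397)
End effector: (1.2127, 5.3397)

Answer: 1.2127 5.3397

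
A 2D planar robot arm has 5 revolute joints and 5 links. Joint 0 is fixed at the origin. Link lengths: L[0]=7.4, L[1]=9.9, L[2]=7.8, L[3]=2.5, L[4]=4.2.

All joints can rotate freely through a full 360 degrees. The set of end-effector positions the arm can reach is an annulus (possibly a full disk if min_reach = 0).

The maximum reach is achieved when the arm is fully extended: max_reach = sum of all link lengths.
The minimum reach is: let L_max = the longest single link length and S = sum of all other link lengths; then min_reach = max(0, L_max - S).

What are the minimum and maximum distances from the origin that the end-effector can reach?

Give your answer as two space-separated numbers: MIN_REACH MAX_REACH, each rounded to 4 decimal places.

Answer: 0.0000 31.8000

Derivation:
Link lengths: [7.4, 9.9, 7.8, 2.5, 4.2]
max_reach = 7.4 + 9.9 + 7.8 + 2.5 + 4.2 = 31.8
L_max = max([7.4, 9.9, 7.8, 2.5, 4.2]) = 9.9
S (sum of others) = 31.8 - 9.9 = 21.9
min_reach = max(0, 9.9 - 21.9) = max(0, -12) = 0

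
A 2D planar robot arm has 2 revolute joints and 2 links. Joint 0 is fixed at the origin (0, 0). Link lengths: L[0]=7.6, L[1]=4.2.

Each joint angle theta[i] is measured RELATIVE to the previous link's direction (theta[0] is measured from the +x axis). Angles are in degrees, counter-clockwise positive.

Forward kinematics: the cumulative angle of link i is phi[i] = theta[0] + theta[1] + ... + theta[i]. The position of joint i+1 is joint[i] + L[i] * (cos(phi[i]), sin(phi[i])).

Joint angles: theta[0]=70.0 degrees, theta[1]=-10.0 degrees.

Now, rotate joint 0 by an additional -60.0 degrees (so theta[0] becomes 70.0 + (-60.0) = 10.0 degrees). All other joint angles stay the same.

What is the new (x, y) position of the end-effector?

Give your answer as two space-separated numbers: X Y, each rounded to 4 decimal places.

joint[0] = (0.0000, 0.0000)  (base)
link 0: phi[0] = 10 = 10 deg
  cos(10 deg) = 0.9848, sin(10 deg) = 0.1736
  joint[1] = (0.0000, 0.0000) + 7.6 * (0.9848, 0.1736) = (0.0000 + 7.4845, 0.0000 + 1.3197) = (7.4845, 1.3197)
link 1: phi[1] = 10 + -10 = 0 deg
  cos(0 deg) = 1.0000, sin(0 deg) = 0.0000
  joint[2] = (7.4845, 1.3197) + 4.2 * (1.0000, 0.0000) = (7.4845 + 4.2000, 1.3197 + 0.0000) = (11.6845, 1.3197)
End effector: (11.6845, 1.3197)

Answer: 11.6845 1.3197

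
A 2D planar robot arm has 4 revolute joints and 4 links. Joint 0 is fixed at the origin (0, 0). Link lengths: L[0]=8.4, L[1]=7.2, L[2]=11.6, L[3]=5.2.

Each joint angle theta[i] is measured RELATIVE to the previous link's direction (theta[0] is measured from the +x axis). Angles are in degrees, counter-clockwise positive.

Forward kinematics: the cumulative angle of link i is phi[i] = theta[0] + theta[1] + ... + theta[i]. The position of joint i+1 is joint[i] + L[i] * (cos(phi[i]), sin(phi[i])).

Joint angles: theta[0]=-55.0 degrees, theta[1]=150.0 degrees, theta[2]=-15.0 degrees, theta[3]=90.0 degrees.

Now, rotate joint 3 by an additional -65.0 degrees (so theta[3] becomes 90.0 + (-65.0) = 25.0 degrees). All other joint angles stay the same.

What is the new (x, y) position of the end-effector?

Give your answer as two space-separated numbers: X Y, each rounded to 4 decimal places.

Answer: 4.8590 16.7383

Derivation:
joint[0] = (0.0000, 0.0000)  (base)
link 0: phi[0] = -55 = -55 deg
  cos(-55 deg) = 0.5736, sin(-55 deg) = -0.8192
  joint[1] = (0.0000, 0.0000) + 8.4 * (0.5736, -0.8192) = (0.0000 + 4.8180, 0.0000 + -6.8809) = (4.8180, -6.8809)
link 1: phi[1] = -55 + 150 = 95 deg
  cos(95 deg) = -0.0872, sin(95 deg) = 0.9962
  joint[2] = (4.8180, -6.8809) + 7.2 * (-0.0872, 0.9962) = (4.8180 + -0.6275, -6.8809 + 7.1726) = (4.1905, 0.2917)
link 2: phi[2] = -55 + 150 + -15 = 80 deg
  cos(80 deg) = 0.1736, sin(80 deg) = 0.9848
  joint[3] = (4.1905, 0.2917) + 11.6 * (0.1736, 0.9848) = (4.1905 + 2.0143, 0.2917 + 11.4238) = (6.2048, 11.7155)
link 3: phi[3] = -55 + 150 + -15 + 25 = 105 deg
  cos(105 deg) = -0.2588, sin(105 deg) = 0.9659
  joint[4] = (6.2048, 11.7155) + 5.2 * (-0.2588, 0.9659) = (6.2048 + -1.3459, 11.7155 + 5.0228) = (4.8590, 16.7383)
End effector: (4.8590, 16.7383)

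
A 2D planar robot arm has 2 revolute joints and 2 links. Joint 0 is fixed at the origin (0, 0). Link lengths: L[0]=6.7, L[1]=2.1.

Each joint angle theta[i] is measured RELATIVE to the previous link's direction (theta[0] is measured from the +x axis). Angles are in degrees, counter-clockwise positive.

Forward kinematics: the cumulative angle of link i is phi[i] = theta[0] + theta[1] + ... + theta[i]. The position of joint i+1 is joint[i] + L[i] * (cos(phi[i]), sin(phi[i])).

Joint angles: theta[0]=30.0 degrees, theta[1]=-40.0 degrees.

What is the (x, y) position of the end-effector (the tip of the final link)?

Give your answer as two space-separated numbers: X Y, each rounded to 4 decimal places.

joint[0] = (0.0000, 0.0000)  (base)
link 0: phi[0] = 30 = 30 deg
  cos(30 deg) = 0.8660, sin(30 deg) = 0.5000
  joint[1] = (0.0000, 0.0000) + 6.7 * (0.8660, 0.5000) = (0.0000 + 5.8024, 0.0000 + 3.3500) = (5.8024, 3.3500)
link 1: phi[1] = 30 + -40 = -10 deg
  cos(-10 deg) = 0.9848, sin(-10 deg) = -0.1736
  joint[2] = (5.8024, 3.3500) + 2.1 * (0.9848, -0.1736) = (5.8024 + 2.0681, 3.3500 + -0.3647) = (7.8705, 2.9853)
End effector: (7.8705, 2.9853)

Answer: 7.8705 2.9853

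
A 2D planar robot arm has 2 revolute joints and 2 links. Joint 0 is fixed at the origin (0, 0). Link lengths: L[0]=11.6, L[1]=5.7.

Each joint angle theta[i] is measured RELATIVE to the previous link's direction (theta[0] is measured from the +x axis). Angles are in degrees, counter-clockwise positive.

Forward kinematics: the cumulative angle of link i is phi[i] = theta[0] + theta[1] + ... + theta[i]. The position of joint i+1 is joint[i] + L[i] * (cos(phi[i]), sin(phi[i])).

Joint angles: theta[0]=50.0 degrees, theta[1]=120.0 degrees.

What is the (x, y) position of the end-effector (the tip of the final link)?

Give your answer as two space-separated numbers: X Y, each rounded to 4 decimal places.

Answer: 1.8429 9.8759

Derivation:
joint[0] = (0.0000, 0.0000)  (base)
link 0: phi[0] = 50 = 50 deg
  cos(50 deg) = 0.6428, sin(50 deg) = 0.7660
  joint[1] = (0.0000, 0.0000) + 11.6 * (0.6428, 0.7660) = (0.0000 + 7.4563, 0.0000 + 8.8861) = (7.4563, 8.8861)
link 1: phi[1] = 50 + 120 = 170 deg
  cos(170 deg) = -0.9848, sin(170 deg) = 0.1736
  joint[2] = (7.4563, 8.8861) + 5.7 * (-0.9848, 0.1736) = (7.4563 + -5.6134, 8.8861 + 0.9898) = (1.8429, 9.8759)
End effector: (1.8429, 9.8759)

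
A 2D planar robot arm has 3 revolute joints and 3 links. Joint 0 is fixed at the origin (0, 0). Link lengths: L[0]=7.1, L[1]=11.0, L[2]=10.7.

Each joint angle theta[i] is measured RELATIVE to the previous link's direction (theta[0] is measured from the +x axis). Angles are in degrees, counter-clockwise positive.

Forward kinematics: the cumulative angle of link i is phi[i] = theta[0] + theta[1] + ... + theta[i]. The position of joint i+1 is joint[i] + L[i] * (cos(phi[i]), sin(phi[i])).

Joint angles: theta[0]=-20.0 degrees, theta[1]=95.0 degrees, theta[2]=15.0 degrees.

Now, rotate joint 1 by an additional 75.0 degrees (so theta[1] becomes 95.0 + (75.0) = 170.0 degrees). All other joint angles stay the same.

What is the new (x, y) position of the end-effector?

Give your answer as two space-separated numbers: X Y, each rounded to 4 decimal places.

Answer: -13.1899 5.8410

Derivation:
joint[0] = (0.0000, 0.0000)  (base)
link 0: phi[0] = -20 = -20 deg
  cos(-20 deg) = 0.9397, sin(-20 deg) = -0.3420
  joint[1] = (0.0000, 0.0000) + 7.1 * (0.9397, -0.3420) = (0.0000 + 6.6718, 0.0000 + -2.4283) = (6.6718, -2.4283)
link 1: phi[1] = -20 + 170 = 150 deg
  cos(150 deg) = -0.8660, sin(150 deg) = 0.5000
  joint[2] = (6.6718, -2.4283) + 11 * (-0.8660, 0.5000) = (6.6718 + -9.5263, -2.4283 + 5.5000) = (-2.8545, 3.0717)
link 2: phi[2] = -20 + 170 + 15 = 165 deg
  cos(165 deg) = -0.9659, sin(165 deg) = 0.2588
  joint[3] = (-2.8545, 3.0717) + 10.7 * (-0.9659, 0.2588) = (-2.8545 + -10.3354, 3.0717 + 2.7694) = (-13.1899, 5.8410)
End effector: (-13.1899, 5.8410)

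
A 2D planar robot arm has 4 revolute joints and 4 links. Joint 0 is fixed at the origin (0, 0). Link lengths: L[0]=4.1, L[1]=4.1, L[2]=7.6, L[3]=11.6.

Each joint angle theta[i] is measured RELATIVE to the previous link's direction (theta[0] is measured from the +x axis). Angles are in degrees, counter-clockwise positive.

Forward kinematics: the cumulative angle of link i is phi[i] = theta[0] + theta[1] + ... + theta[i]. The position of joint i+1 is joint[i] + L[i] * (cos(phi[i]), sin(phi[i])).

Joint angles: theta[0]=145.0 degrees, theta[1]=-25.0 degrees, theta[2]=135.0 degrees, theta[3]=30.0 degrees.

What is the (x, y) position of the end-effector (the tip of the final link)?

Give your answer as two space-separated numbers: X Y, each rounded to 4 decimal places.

joint[0] = (0.0000, 0.0000)  (base)
link 0: phi[0] = 145 = 145 deg
  cos(145 deg) = -0.8192, sin(145 deg) = 0.5736
  joint[1] = (0.0000, 0.0000) + 4.1 * (-0.8192, 0.5736) = (0.0000 + -3.3585, 0.0000 + 2.3517) = (-3.3585, 2.3517)
link 1: phi[1] = 145 + -25 = 120 deg
  cos(120 deg) = -0.5000, sin(120 deg) = 0.8660
  joint[2] = (-3.3585, 2.3517) + 4.1 * (-0.5000, 0.8660) = (-3.3585 + -2.0500, 2.3517 + 3.5507) = (-5.4085, 5.9024)
link 2: phi[2] = 145 + -25 + 135 = 255 deg
  cos(255 deg) = -0.2588, sin(255 deg) = -0.9659
  joint[3] = (-5.4085, 5.9024) + 7.6 * (-0.2588, -0.9659) = (-5.4085 + -1.9670, 5.9024 + -7.3410) = (-7.3755, -1.4387)
link 3: phi[3] = 145 + -25 + 135 + 30 = 285 deg
  cos(285 deg) = 0.2588, sin(285 deg) = -0.9659
  joint[4] = (-7.3755, -1.4387) + 11.6 * (0.2588, -0.9659) = (-7.3755 + 3.0023, -1.4387 + -11.2047) = (-4.3732, -12.6434)
End effector: (-4.3732, -12.6434)

Answer: -4.3732 -12.6434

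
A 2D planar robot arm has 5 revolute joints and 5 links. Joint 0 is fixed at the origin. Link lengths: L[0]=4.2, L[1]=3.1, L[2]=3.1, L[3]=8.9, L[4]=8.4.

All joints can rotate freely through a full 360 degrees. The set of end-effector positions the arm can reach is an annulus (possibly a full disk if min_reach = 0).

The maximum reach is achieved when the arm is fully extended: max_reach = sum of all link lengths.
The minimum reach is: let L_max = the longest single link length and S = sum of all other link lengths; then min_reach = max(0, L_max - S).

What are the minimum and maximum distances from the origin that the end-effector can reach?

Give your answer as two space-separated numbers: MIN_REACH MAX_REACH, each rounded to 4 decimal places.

Link lengths: [4.2, 3.1, 3.1, 8.9, 8.4]
max_reach = 4.2 + 3.1 + 3.1 + 8.9 + 8.4 = 27.7
L_max = max([4.2, 3.1, 3.1, 8.9, 8.4]) = 8.9
S (sum of others) = 27.7 - 8.9 = 18.8
min_reach = max(0, 8.9 - 18.8) = max(0, -9.9) = 0

Answer: 0.0000 27.7000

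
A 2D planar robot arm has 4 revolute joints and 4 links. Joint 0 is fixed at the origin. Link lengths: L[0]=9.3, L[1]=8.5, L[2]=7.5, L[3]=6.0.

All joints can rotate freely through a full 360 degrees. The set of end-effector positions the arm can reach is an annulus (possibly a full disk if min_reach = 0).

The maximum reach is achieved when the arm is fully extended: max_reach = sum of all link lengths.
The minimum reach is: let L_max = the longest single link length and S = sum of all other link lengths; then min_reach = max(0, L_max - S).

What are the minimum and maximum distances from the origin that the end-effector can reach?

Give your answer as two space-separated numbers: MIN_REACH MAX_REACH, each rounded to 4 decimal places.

Answer: 0.0000 31.3000

Derivation:
Link lengths: [9.3, 8.5, 7.5, 6.0]
max_reach = 9.3 + 8.5 + 7.5 + 6 = 31.3
L_max = max([9.3, 8.5, 7.5, 6.0]) = 9.3
S (sum of others) = 31.3 - 9.3 = 22
min_reach = max(0, 9.3 - 22) = max(0, -12.7) = 0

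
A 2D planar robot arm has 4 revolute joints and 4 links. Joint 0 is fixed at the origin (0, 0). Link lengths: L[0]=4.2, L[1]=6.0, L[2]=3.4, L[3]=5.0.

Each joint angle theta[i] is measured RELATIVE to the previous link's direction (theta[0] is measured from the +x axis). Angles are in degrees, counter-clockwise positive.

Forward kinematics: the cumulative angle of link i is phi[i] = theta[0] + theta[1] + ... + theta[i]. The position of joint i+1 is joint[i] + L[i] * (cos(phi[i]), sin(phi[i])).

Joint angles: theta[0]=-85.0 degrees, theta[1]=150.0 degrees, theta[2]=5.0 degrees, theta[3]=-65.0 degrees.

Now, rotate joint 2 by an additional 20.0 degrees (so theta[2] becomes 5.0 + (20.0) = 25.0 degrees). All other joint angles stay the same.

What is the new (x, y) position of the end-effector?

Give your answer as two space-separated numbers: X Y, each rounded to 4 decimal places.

joint[0] = (0.0000, 0.0000)  (base)
link 0: phi[0] = -85 = -85 deg
  cos(-85 deg) = 0.0872, sin(-85 deg) = -0.9962
  joint[1] = (0.0000, 0.0000) + 4.2 * (0.0872, -0.9962) = (0.0000 + 0.3661, 0.0000 + -4.1840) = (0.3661, -4.1840)
link 1: phi[1] = -85 + 150 = 65 deg
  cos(65 deg) = 0.4226, sin(65 deg) = 0.9063
  joint[2] = (0.3661, -4.1840) + 6 * (0.4226, 0.9063) = (0.3661 + 2.5357, -4.1840 + 5.4378) = (2.9018, 1.2538)
link 2: phi[2] = -85 + 150 + 25 = 90 deg
  cos(90 deg) = 0.0000, sin(90 deg) = 1.0000
  joint[3] = (2.9018, 1.2538) + 3.4 * (0.0000, 1.0000) = (2.9018 + 0.0000, 1.2538 + 3.4000) = (2.9018, 4.6538)
link 3: phi[3] = -85 + 150 + 25 + -65 = 25 deg
  cos(25 deg) = 0.9063, sin(25 deg) = 0.4226
  joint[4] = (2.9018, 4.6538) + 5 * (0.9063, 0.4226) = (2.9018 + 4.5315, 4.6538 + 2.1131) = (7.4333, 6.7669)
End effector: (7.4333, 6.7669)

Answer: 7.4333 6.7669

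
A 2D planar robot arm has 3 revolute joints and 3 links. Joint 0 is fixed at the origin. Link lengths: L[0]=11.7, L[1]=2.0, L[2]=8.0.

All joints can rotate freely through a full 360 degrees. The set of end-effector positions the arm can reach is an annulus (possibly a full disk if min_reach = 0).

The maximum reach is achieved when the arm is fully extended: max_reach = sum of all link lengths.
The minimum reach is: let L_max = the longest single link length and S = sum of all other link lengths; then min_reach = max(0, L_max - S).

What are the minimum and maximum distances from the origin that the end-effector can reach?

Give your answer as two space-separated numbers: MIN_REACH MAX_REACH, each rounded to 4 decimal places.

Answer: 1.7000 21.7000

Derivation:
Link lengths: [11.7, 2.0, 8.0]
max_reach = 11.7 + 2 + 8 = 21.7
L_max = max([11.7, 2.0, 8.0]) = 11.7
S (sum of others) = 21.7 - 11.7 = 10
min_reach = max(0, 11.7 - 10) = max(0, 1.7) = 1.7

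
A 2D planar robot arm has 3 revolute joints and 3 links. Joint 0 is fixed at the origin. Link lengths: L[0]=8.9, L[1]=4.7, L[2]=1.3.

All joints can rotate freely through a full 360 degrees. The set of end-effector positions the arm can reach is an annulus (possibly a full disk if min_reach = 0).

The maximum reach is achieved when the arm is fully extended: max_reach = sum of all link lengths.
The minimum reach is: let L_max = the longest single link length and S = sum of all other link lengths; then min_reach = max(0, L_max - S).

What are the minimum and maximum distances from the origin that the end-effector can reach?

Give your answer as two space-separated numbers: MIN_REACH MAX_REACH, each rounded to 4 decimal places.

Answer: 2.9000 14.9000

Derivation:
Link lengths: [8.9, 4.7, 1.3]
max_reach = 8.9 + 4.7 + 1.3 = 14.9
L_max = max([8.9, 4.7, 1.3]) = 8.9
S (sum of others) = 14.9 - 8.9 = 6
min_reach = max(0, 8.9 - 6) = max(0, 2.9) = 2.9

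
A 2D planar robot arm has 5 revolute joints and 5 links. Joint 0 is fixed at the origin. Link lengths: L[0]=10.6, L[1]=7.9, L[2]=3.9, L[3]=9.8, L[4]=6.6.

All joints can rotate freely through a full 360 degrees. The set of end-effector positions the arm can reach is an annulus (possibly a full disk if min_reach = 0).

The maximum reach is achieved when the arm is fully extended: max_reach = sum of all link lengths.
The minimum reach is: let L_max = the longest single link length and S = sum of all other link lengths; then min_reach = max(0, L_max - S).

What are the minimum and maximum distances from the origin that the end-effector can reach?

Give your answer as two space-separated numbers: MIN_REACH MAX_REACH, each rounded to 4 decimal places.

Link lengths: [10.6, 7.9, 3.9, 9.8, 6.6]
max_reach = 10.6 + 7.9 + 3.9 + 9.8 + 6.6 = 38.8
L_max = max([10.6, 7.9, 3.9, 9.8, 6.6]) = 10.6
S (sum of others) = 38.8 - 10.6 = 28.2
min_reach = max(0, 10.6 - 28.2) = max(0, -17.6) = 0

Answer: 0.0000 38.8000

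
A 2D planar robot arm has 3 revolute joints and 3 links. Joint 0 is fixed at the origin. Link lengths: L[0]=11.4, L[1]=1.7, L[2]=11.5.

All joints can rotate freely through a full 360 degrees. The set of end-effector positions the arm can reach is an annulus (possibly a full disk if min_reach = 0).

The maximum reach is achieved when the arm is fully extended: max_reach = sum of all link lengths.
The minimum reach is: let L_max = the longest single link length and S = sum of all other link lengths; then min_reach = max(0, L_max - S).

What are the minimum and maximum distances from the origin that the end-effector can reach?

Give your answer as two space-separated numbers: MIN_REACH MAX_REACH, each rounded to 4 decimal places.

Answer: 0.0000 24.6000

Derivation:
Link lengths: [11.4, 1.7, 11.5]
max_reach = 11.4 + 1.7 + 11.5 = 24.6
L_max = max([11.4, 1.7, 11.5]) = 11.5
S (sum of others) = 24.6 - 11.5 = 13.1
min_reach = max(0, 11.5 - 13.1) = max(0, -1.6) = 0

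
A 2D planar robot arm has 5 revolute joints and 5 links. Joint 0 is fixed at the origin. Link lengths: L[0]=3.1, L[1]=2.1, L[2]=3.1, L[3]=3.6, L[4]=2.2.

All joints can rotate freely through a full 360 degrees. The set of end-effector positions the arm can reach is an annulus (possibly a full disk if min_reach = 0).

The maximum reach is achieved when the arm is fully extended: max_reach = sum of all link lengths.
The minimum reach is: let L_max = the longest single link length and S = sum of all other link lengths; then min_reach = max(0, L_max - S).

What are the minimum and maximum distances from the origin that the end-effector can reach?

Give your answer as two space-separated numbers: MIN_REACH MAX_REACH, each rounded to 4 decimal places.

Answer: 0.0000 14.1000

Derivation:
Link lengths: [3.1, 2.1, 3.1, 3.6, 2.2]
max_reach = 3.1 + 2.1 + 3.1 + 3.6 + 2.2 = 14.1
L_max = max([3.1, 2.1, 3.1, 3.6, 2.2]) = 3.6
S (sum of others) = 14.1 - 3.6 = 10.5
min_reach = max(0, 3.6 - 10.5) = max(0, -6.9) = 0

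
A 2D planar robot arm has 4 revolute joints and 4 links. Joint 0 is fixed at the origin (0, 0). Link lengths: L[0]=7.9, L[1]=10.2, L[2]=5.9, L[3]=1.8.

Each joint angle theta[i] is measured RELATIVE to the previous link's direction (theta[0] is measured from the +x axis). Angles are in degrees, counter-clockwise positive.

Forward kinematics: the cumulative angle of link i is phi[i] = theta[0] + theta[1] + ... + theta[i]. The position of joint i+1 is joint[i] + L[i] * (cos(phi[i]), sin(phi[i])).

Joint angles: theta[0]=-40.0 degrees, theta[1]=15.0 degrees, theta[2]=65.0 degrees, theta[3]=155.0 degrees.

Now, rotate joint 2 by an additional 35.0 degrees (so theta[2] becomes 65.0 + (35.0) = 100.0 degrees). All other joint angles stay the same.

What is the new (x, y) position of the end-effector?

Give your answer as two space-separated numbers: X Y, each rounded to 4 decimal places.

Answer: 15.6661 -5.0686

Derivation:
joint[0] = (0.0000, 0.0000)  (base)
link 0: phi[0] = -40 = -40 deg
  cos(-40 deg) = 0.7660, sin(-40 deg) = -0.6428
  joint[1] = (0.0000, 0.0000) + 7.9 * (0.7660, -0.6428) = (0.0000 + 6.0518, 0.0000 + -5.0780) = (6.0518, -5.0780)
link 1: phi[1] = -40 + 15 = -25 deg
  cos(-25 deg) = 0.9063, sin(-25 deg) = -0.4226
  joint[2] = (6.0518, -5.0780) + 10.2 * (0.9063, -0.4226) = (6.0518 + 9.2443, -5.0780 + -4.3107) = (15.2961, -9.3887)
link 2: phi[2] = -40 + 15 + 100 = 75 deg
  cos(75 deg) = 0.2588, sin(75 deg) = 0.9659
  joint[3] = (15.2961, -9.3887) + 5.9 * (0.2588, 0.9659) = (15.2961 + 1.5270, -9.3887 + 5.6990) = (16.8231, -3.6898)
link 3: phi[3] = -40 + 15 + 100 + 155 = 230 deg
  cos(230 deg) = -0.6428, sin(230 deg) = -0.7660
  joint[4] = (16.8231, -3.6898) + 1.8 * (-0.6428, -0.7660) = (16.8231 + -1.1570, -3.6898 + -1.3789) = (15.6661, -5.0686)
End effector: (15.6661, -5.0686)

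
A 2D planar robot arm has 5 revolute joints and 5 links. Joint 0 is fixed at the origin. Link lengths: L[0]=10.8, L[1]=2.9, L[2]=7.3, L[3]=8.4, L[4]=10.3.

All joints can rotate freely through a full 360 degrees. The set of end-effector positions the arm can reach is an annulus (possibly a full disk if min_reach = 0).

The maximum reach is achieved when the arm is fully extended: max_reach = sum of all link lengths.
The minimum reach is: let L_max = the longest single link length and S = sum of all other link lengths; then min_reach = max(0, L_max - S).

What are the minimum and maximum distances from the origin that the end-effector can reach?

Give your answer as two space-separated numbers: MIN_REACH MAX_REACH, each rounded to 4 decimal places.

Link lengths: [10.8, 2.9, 7.3, 8.4, 10.3]
max_reach = 10.8 + 2.9 + 7.3 + 8.4 + 10.3 = 39.7
L_max = max([10.8, 2.9, 7.3, 8.4, 10.3]) = 10.8
S (sum of others) = 39.7 - 10.8 = 28.9
min_reach = max(0, 10.8 - 28.9) = max(0, -18.1) = 0

Answer: 0.0000 39.7000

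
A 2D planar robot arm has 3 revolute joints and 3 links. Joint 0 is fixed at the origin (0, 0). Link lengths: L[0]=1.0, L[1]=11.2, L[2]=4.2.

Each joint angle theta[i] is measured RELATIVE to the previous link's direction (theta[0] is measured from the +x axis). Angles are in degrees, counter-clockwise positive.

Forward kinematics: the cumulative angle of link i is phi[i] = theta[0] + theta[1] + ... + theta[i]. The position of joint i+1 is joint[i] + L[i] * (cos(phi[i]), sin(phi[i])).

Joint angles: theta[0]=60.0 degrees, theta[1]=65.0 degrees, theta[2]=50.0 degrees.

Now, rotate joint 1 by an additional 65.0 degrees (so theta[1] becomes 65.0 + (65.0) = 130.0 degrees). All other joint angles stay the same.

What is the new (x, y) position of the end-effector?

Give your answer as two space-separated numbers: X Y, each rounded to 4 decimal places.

joint[0] = (0.0000, 0.0000)  (base)
link 0: phi[0] = 60 = 60 deg
  cos(60 deg) = 0.5000, sin(60 deg) = 0.8660
  joint[1] = (0.0000, 0.0000) + 1 * (0.5000, 0.8660) = (0.0000 + 0.5000, 0.0000 + 0.8660) = (0.5000, 0.8660)
link 1: phi[1] = 60 + 130 = 190 deg
  cos(190 deg) = -0.9848, sin(190 deg) = -0.1736
  joint[2] = (0.5000, 0.8660) + 11.2 * (-0.9848, -0.1736) = (0.5000 + -11.0298, 0.8660 + -1.9449) = (-10.5298, -1.0788)
link 2: phi[2] = 60 + 130 + 50 = 240 deg
  cos(240 deg) = -0.5000, sin(240 deg) = -0.8660
  joint[3] = (-10.5298, -1.0788) + 4.2 * (-0.5000, -0.8660) = (-10.5298 + -2.1000, -1.0788 + -3.6373) = (-12.6298, -4.7161)
End effector: (-12.6298, -4.7161)

Answer: -12.6298 -4.7161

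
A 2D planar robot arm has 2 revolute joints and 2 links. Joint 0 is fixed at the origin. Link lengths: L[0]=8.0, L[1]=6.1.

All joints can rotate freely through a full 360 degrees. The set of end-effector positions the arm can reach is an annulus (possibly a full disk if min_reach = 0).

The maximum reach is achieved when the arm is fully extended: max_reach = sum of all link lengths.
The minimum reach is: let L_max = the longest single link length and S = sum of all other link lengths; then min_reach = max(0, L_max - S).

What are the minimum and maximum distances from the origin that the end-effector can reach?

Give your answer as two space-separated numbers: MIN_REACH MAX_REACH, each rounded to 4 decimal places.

Link lengths: [8.0, 6.1]
max_reach = 8 + 6.1 = 14.1
L_max = max([8.0, 6.1]) = 8
S (sum of others) = 14.1 - 8 = 6.1
min_reach = max(0, 8 - 6.1) = max(0, 1.9) = 1.9

Answer: 1.9000 14.1000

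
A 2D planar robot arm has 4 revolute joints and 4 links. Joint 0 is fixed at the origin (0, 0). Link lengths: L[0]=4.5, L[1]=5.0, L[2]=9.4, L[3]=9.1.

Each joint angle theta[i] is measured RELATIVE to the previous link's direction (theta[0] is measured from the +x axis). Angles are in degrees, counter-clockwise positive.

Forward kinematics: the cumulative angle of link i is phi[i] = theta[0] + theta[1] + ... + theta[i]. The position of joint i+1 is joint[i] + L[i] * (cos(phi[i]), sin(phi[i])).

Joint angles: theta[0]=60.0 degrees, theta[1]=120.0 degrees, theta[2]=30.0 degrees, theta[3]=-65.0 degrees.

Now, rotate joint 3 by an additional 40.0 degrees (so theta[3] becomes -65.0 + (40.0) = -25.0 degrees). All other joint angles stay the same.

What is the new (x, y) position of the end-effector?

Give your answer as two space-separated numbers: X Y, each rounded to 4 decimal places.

Answer: -19.9560 -1.5960

Derivation:
joint[0] = (0.0000, 0.0000)  (base)
link 0: phi[0] = 60 = 60 deg
  cos(60 deg) = 0.5000, sin(60 deg) = 0.8660
  joint[1] = (0.0000, 0.0000) + 4.5 * (0.5000, 0.8660) = (0.0000 + 2.2500, 0.0000 + 3.8971) = (2.2500, 3.8971)
link 1: phi[1] = 60 + 120 = 180 deg
  cos(180 deg) = -1.0000, sin(180 deg) = 0.0000
  joint[2] = (2.2500, 3.8971) + 5 * (-1.0000, 0.0000) = (2.2500 + -5.0000, 3.8971 + 0.0000) = (-2.7500, 3.8971)
link 2: phi[2] = 60 + 120 + 30 = 210 deg
  cos(210 deg) = -0.8660, sin(210 deg) = -0.5000
  joint[3] = (-2.7500, 3.8971) + 9.4 * (-0.8660, -0.5000) = (-2.7500 + -8.1406, 3.8971 + -4.7000) = (-10.8906, -0.8029)
link 3: phi[3] = 60 + 120 + 30 + -25 = 185 deg
  cos(185 deg) = -0.9962, sin(185 deg) = -0.0872
  joint[4] = (-10.8906, -0.8029) + 9.1 * (-0.9962, -0.0872) = (-10.8906 + -9.0654, -0.8029 + -0.7931) = (-19.9560, -1.5960)
End effector: (-19.9560, -1.5960)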